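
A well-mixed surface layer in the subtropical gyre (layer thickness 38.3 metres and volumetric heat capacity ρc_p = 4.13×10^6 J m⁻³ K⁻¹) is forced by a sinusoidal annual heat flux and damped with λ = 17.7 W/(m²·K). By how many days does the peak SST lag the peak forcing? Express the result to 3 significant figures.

61.5 days

Areal heat capacity C = ρc_p × D = 4.13×10^6 × 38.3 = 1.58×10^8 J/(m²·K).
ω = 2π / 3.15×10^7 s = 1.99×10^-7 s⁻¹.
Phase lag φ = arctan(Cω/λ) = arctan(31.5/17.7) = 1.06 rad.
Time lag = φ / ω = 1.06 / 1.99×10^-7 = 5.32×10^6 s = 61.5 days.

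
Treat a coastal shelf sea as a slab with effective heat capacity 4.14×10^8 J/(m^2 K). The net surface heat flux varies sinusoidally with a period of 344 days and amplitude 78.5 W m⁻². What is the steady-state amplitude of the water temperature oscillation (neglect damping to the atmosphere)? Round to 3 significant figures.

Areal heat capacity C = 4.14×10^8 J/(m^2 K) (given).
Angular frequency ω = 2π / T = 2π / 2.97×10^7 s = 2.11×10^-7 s⁻¹.
Cω = 4.14×10^8 × 2.11×10^-7 = 87.5 W/(m²·K).
Amplitude A = F₀ / (Cω) = 78.5 / 87.5 = 0.897 K.

0.897 K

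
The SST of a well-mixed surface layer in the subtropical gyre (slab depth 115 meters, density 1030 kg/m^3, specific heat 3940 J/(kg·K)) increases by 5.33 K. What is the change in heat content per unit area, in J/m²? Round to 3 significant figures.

2.49×10^9

Areal heat capacity C = ρ c_p D = 1030 × 3940 × 115 = 4.67×10^8 J/(m^2 K).
ΔQ = C ΔT = 4.67×10^8 × 5.33 = 2.49×10^9 J/m².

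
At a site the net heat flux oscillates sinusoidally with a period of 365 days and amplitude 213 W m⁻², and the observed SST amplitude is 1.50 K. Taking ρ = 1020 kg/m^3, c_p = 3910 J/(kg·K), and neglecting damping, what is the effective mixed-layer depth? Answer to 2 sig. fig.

180 m

ω = 2π / 3.15×10^7 s = 1.99×10^-7 s⁻¹.
Required C = F₀ / (A ω) = 213 / (1.50 × 1.99×10^-7) = 7.13×10^8 J/(m²·K).
D = C / (ρ c_p) = 7.13×10^8 / (1020 × 3910) = 179 m.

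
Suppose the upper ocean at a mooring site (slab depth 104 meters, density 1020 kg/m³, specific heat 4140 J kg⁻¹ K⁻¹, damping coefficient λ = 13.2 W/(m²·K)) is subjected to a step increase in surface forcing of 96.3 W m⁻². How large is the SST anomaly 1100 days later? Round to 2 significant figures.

6.9 K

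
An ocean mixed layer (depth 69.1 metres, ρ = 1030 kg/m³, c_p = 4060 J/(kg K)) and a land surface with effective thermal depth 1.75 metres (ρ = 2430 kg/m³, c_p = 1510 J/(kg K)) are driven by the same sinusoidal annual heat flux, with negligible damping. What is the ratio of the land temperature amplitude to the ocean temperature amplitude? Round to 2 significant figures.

45

C_ocean = 1030 × 4060 × 69.1 = 2.89×10^8 J/(m²·K).
C_land = 2430 × 1510 × 1.75 = 6.42×10^6 J/(m²·K).
Undamped amplitude ∝ 1/C, so A_land/A_ocean = C_ocean/C_land = 45.0.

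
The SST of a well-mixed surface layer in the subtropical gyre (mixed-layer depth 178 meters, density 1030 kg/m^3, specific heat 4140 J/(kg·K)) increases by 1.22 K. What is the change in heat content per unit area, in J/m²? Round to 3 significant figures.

Areal heat capacity C = ρ c_p D = 1030 × 4140 × 178 = 7.59×10^8 J/(m²·K).
ΔQ = C ΔT = 7.59×10^8 × 1.22 = 9.26×10^8 J/m².

9.26×10^8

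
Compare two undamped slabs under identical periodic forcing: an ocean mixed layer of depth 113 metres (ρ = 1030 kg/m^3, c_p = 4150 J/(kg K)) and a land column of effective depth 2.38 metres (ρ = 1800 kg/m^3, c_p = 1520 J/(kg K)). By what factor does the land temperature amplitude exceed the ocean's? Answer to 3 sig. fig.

74.2

C_ocean = 1030 × 4150 × 113 = 4.83×10^8 J/(m²·K).
C_land = 1800 × 1520 × 2.38 = 6.51×10^6 J/(m²·K).
Undamped amplitude ∝ 1/C, so A_land/A_ocean = C_ocean/C_land = 74.2.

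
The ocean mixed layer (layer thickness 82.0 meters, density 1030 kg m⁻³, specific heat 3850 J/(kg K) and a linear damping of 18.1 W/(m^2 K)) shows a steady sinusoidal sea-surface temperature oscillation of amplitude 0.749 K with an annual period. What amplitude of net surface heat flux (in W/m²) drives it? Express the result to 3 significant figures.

50.4

Areal heat capacity C = ρ c_p D = 1030 × 3850 × 82.0 = 3.25×10^8 J/(m^2 K).
ω = 2π / 3.15×10^7 s = 1.99×10^-7 s⁻¹.
√((Cω)² + λ²) = √((64.8)² + 18.1²) = 67.3 W/(m²·K).
F₀ = A × √((Cω)²+λ²) = 0.749 × 67.3 = 50.4 W/m².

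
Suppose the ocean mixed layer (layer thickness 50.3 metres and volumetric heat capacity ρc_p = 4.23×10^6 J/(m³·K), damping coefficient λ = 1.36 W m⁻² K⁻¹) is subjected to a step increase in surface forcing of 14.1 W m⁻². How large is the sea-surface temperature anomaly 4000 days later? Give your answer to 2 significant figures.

Areal heat capacity C = ρc_p × D = 4.23×10^6 × 50.3 = 2.13×10^8 J m⁻² K⁻¹.
τ = C / λ = 2.13×10^8 / 1.36 = 1.56×10^8 s.
Equilibrium anomaly ΔT_eq = F / λ = 14.1 / 1.36 = 10.4 K.
t = 4000 days = 3.46×10^8 s, so t/τ = 2.21.
ΔT(t) = ΔT_eq (1 − e^(−t/τ)) = 10.4 × (1 − e^−2.21) = 9.23 K.

9.2 K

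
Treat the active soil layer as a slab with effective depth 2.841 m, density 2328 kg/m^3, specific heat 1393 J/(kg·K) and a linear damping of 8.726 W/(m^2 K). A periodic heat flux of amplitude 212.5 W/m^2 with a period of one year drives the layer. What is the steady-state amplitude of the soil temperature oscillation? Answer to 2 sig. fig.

24 K

Areal heat capacity C = ρ c_p D = 2328 × 1393 × 2.841 = 9.21×10^6 J/(m²·K).
Angular frequency ω = 2π / T = 2π / 3.15×10^7 s = 1.99×10^-7 s⁻¹.
√((Cω)² + λ²) = √((1.84)² + 8.726²) = 8.92 W/(m²·K).
Amplitude A = F₀ / √((Cω)²+λ²) = 212.5 / 8.92 = 23.8 K.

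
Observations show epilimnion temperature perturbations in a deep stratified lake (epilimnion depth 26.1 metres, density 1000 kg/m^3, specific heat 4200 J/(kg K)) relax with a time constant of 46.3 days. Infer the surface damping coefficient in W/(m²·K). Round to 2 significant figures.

Areal heat capacity C = ρ c_p D = 1000 × 4200 × 26.1 = 1.10×10^8 J/(m^2 K).
τ = 46.3 days = 4.00×10^6 s.
λ = C / τ = 1.10×10^8 / 4.00×10^6 = 27.4 W/(m²·K).

27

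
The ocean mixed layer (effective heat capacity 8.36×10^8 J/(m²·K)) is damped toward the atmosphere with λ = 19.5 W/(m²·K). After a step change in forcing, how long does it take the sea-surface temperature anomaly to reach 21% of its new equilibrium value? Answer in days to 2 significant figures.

120 days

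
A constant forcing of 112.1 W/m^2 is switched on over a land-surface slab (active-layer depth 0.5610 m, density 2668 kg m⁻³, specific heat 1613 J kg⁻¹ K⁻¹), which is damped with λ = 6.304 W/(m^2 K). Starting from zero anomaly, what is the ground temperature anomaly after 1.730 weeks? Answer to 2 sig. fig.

17 K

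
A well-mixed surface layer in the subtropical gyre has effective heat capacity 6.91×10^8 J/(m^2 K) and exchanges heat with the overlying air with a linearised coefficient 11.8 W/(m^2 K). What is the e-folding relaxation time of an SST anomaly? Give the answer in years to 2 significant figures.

Areal heat capacity C = 6.91×10^8 J/(m^2 K) (given).
Relaxation time τ = C / λ = 6.91×10^8 / 11.8 = 5.86×10^7 s.
In years: 5.86×10^7 s / (3.156×10^7 s/year) = 1.86 years.

1.9 years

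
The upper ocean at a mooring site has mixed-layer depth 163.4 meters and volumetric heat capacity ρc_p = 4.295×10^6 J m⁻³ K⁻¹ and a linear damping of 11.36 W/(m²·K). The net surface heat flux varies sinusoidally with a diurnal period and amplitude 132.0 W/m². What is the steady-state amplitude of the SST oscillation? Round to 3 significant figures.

0.00259 K

Areal heat capacity C = ρc_p × D = 4.295×10^6 × 163.4 = 7.02×10^8 J m⁻² K⁻¹.
Angular frequency ω = 2π / T = 2π / 86400 s = 7.27×10^-5 s⁻¹.
√((Cω)² + λ²) = √((51000)² + 11.36²) = 51000 W/(m²·K).
Amplitude A = F₀ / √((Cω)²+λ²) = 132.0 / 51000 = 0.00259 K.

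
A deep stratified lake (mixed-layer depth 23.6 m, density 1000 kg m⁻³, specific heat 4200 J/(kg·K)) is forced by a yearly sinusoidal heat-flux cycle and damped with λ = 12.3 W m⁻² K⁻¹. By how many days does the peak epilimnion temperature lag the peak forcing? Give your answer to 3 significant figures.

58.9 days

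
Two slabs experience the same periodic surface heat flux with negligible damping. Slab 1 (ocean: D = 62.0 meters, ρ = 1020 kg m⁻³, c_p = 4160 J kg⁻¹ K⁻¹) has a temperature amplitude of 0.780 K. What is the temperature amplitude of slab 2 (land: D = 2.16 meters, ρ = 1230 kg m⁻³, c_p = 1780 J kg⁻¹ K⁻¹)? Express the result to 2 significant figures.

43 K

C_ocean = 2.63×10^8 J/(m²·K); C_land = 4.73×10^6 J/(m²·K).
A ∝ 1/C ⇒ A_land = A_ocean × C_ocean/C_land = 0.780 × 55.6 = 43.4 K.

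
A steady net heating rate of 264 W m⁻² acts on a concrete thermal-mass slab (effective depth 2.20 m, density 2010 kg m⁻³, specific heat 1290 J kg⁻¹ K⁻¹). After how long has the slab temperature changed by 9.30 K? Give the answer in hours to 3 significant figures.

Areal heat capacity C = ρ c_p D = 2010 × 1290 × 2.20 = 5.70×10^6 J/(m^2 K).
Time required: Δt = C ΔT / F = 5.70×10^6 × 9.30 / 264 = 2.01×10^5 s.
In hours: 2.01×10^5 s / (3600 s/hour) = 55.8 hours.

55.8 hours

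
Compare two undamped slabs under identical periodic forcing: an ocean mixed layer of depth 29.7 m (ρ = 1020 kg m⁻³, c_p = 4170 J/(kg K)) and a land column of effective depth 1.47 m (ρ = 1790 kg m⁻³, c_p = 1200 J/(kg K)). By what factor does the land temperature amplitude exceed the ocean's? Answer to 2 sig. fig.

40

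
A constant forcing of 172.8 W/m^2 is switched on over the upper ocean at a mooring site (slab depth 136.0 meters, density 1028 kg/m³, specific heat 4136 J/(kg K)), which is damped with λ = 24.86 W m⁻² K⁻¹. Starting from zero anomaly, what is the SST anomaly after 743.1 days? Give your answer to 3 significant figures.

Areal heat capacity C = ρ c_p D = 1028 × 4136 × 136.0 = 5.78×10^8 J/(m²·K).
τ = C / λ = 5.78×10^8 / 24.86 = 2.33×10^7 s.
Equilibrium anomaly ΔT_eq = F / λ = 172.8 / 24.86 = 6.95 K.
t = 743.1 days = 6.42×10^7 s, so t/τ = 2.76.
ΔT(t) = ΔT_eq (1 − e^(−t/τ)) = 6.95 × (1 − e^−2.76) = 6.51 K.

6.51 K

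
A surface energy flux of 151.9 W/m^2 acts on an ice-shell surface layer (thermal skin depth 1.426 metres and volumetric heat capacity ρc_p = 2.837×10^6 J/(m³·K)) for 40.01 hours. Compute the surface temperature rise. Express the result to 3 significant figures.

5.41 K

Areal heat capacity C = ρc_p × D = 2.837×10^6 × 1.426 = 4.05×10^6 J/(m²·K).
Net heat input Q = F Δt = 151.9 × (40.01 hours × 3600 s/hour) = 2.19×10^7 J/m².
ΔT = Q / C = 2.19×10^7 / 4.05×10^6 = 5.41 K.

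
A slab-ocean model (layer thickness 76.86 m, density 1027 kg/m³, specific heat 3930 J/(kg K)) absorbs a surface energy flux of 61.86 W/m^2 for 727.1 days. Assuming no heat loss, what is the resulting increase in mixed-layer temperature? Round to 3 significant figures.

Areal heat capacity C = ρ c_p D = 1027 × 3930 × 76.86 = 3.10×10^8 J/(m^2 K).
Net heat input Q = F Δt = 61.86 × (727.1 days × 86400 s/day) = 3.89×10^9 J/m².
ΔT = Q / C = 3.89×10^9 / 3.10×10^8 = 12.5 K.

12.5 K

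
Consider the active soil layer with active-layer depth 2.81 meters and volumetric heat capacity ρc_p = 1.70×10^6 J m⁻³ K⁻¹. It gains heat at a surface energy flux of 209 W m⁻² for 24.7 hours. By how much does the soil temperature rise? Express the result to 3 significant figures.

Areal heat capacity C = ρc_p × D = 1.70×10^6 × 2.81 = 4.78×10^6 J m⁻² K⁻¹.
Net heat input Q = F Δt = 209 × (24.7 hours × 3600 s/hour) = 1.86×10^7 J/m².
ΔT = Q / C = 1.86×10^7 / 4.78×10^6 = 3.89 K.

3.89 K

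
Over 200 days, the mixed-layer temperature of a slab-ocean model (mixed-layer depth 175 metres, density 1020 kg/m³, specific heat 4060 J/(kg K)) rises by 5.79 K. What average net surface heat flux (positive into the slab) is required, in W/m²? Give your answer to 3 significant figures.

Areal heat capacity C = ρ c_p D = 1020 × 4060 × 175 = 7.25×10^8 J/(m²·K).
Required heat per unit area: Q = C ΔT = 7.25×10^8 × 5.79 = 4.20×10^9 J/m².
Flux F = Q / Δt = 4.20×10^9 / 1.73×10^7 s = 243 W/m².

243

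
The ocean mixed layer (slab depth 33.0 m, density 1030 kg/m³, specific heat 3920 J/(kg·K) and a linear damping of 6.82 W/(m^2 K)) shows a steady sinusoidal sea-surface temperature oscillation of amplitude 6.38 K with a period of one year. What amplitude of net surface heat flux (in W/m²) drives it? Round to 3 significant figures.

Areal heat capacity C = ρ c_p D = 1030 × 3920 × 33.0 = 1.33×10^8 J/(m²·K).
ω = 2π / 3.15×10^7 s = 1.99×10^-7 s⁻¹.
√((Cω)² + λ²) = √((26.5)² + 6.82²) = 27.4 W/(m²·K).
F₀ = A × √((Cω)²+λ²) = 6.38 × 27.4 = 175 W/m².

175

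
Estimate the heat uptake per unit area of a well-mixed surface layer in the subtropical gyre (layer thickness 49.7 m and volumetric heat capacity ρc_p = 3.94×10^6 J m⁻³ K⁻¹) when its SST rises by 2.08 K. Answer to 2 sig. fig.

Areal heat capacity C = ρc_p × D = 3.94×10^6 × 49.7 = 1.96×10^8 J/(m^2 K).
ΔQ = C ΔT = 1.96×10^8 × 2.08 = 4.07×10^8 J/m².

4.1×10^8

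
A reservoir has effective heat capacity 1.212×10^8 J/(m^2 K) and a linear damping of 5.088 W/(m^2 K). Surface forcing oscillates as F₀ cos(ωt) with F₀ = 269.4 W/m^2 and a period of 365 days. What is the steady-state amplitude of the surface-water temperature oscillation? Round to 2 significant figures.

Areal heat capacity C = 1.212×10^8 J/(m^2 K) (given).
Angular frequency ω = 2π / T = 2π / 3.15×10^7 s = 1.99×10^-7 s⁻¹.
√((Cω)² + λ²) = √((24.1)² + 5.088²) = 24.7 W/(m²·K).
Amplitude A = F₀ / √((Cω)²+λ²) = 269.4 / 24.7 = 10.9 K.

11 K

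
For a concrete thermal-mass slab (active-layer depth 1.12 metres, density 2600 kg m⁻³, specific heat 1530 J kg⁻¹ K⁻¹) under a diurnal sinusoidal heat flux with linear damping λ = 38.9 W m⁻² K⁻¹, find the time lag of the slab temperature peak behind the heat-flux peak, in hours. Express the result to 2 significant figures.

Areal heat capacity C = ρ c_p D = 2600 × 1530 × 1.12 = 4.46×10^6 J/(m²·K).
ω = 2π / 86400 s = 7.27×10^-5 s⁻¹.
Phase lag φ = arctan(Cω/λ) = arctan(324/38.9) = 1.45 rad.
Time lag = φ / ω = 1.45 / 7.27×10^-5 = 20000 s = 5.54 hours.

5.5 hours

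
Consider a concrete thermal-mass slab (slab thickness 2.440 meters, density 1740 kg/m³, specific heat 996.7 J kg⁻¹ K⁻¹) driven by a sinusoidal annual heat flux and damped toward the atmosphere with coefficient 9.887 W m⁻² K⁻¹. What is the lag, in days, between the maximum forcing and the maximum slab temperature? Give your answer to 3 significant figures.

4.94 days

Areal heat capacity C = ρ c_p D = 1740 × 996.7 × 2.440 = 4.23×10^6 J m⁻² K⁻¹.
ω = 2π / 3.15×10^7 s = 1.99×10^-7 s⁻¹.
Phase lag φ = arctan(Cω/λ) = arctan(0.843/9.887) = 0.0851 rad.
Time lag = φ / ω = 0.0851 / 1.99×10^-7 = 4.27×10^5 s = 4.94 days.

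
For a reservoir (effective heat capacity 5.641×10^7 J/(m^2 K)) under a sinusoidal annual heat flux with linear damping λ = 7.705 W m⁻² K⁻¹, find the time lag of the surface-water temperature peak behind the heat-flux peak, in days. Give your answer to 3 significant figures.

56.3 days

Areal heat capacity C = 5.641×10^7 J/(m^2 K) (given).
ω = 2π / 3.15×10^7 s = 1.99×10^-7 s⁻¹.
Phase lag φ = arctan(Cω/λ) = arctan(11.2/7.705) = 0.970 rad.
Time lag = φ / ω = 0.970 / 1.99×10^-7 = 4.87×10^6 s = 56.3 days.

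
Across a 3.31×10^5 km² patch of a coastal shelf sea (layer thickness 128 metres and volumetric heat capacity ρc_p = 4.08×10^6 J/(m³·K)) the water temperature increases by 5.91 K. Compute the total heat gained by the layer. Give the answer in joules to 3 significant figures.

Areal heat capacity C = ρc_p × D = 4.08×10^6 × 128 = 5.22×10^8 J m⁻² K⁻¹.
Heat per unit area: q = C ΔT = 5.22×10^8 × 5.91 = 3.09×10^9 J/m².
Total heat: Q = q × A = 3.09×10^9 × (3.31×10^5 × 10⁶ m²) = 1.02×10^21 J.

1.02×10^21 J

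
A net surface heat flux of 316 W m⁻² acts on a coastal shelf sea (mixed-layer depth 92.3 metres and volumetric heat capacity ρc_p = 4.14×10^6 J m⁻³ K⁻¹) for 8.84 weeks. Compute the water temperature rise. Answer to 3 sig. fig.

4.42 K

Areal heat capacity C = ρc_p × D = 4.14×10^6 × 92.3 = 3.82×10^8 J/(m^2 K).
Net heat input Q = F Δt = 316 × (8.84 weeks × 6.048×10^5 s/week) = 1.69×10^9 J/m².
ΔT = Q / C = 1.69×10^9 / 3.82×10^8 = 4.42 K.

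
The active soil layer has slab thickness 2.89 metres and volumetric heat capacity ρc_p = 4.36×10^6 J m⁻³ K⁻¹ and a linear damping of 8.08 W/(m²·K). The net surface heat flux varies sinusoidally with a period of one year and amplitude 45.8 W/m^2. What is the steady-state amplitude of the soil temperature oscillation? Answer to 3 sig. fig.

5.41 K

Areal heat capacity C = ρc_p × D = 4.36×10^6 × 2.89 = 1.26×10^7 J/(m²·K).
Angular frequency ω = 2π / T = 2π / 3.15×10^7 s = 1.99×10^-7 s⁻¹.
√((Cω)² + λ²) = √((2.51)² + 8.08²) = 8.46 W/(m²·K).
Amplitude A = F₀ / √((Cω)²+λ²) = 45.8 / 8.46 = 5.41 K.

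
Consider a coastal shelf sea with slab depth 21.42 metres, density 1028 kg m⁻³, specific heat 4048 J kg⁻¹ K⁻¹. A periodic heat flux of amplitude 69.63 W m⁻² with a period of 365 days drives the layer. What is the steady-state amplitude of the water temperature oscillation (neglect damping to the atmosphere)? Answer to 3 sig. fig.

3.92 K

Areal heat capacity C = ρ c_p D = 1028 × 4048 × 21.42 = 8.91×10^7 J m⁻² K⁻¹.
Angular frequency ω = 2π / T = 2π / 3.15×10^7 s = 1.99×10^-7 s⁻¹.
Cω = 8.91×10^7 × 1.99×10^-7 = 17.8 W/(m²·K).
Amplitude A = F₀ / (Cω) = 69.63 / 17.8 = 3.92 K.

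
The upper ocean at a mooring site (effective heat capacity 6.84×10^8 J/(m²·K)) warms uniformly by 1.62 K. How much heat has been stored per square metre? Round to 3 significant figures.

1.11×10^9

Areal heat capacity C = 6.84×10^8 J/(m²·K) (given).
ΔQ = C ΔT = 6.84×10^8 × 1.62 = 1.11×10^9 J/m².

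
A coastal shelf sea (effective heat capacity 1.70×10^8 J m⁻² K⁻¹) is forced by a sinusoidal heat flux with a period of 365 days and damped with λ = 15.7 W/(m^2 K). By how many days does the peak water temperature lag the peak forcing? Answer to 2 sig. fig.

66 days

Areal heat capacity C = 1.70×10^8 J m⁻² K⁻¹ (given).
ω = 2π / 3.15×10^7 s = 1.99×10^-7 s⁻¹.
Phase lag φ = arctan(Cω/λ) = arctan(33.9/15.7) = 1.14 rad.
Time lag = φ / ω = 1.14 / 1.99×10^-7 = 5.71×10^6 s = 66.0 days.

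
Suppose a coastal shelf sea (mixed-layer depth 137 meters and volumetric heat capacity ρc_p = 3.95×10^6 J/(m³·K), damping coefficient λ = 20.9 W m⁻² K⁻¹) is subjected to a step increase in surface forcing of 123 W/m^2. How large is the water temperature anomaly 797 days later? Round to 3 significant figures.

5.47 K

Areal heat capacity C = ρc_p × D = 3.95×10^6 × 137 = 5.41×10^8 J m⁻² K⁻¹.
τ = C / λ = 5.41×10^8 / 20.9 = 2.59×10^7 s.
Equilibrium anomaly ΔT_eq = F / λ = 123 / 20.9 = 5.89 K.
t = 797 days = 6.89×10^7 s, so t/τ = 2.66.
ΔT(t) = ΔT_eq (1 − e^(−t/τ)) = 5.89 × (1 − e^−2.66) = 5.47 K.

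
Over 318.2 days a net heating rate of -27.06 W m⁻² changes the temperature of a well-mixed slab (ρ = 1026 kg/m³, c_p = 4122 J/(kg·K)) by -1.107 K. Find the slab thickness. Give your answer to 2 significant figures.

160 m

Heat input Q = F Δt = -27.06 × 2.75×10^7 s = -7.44×10^8 J/m².
Required areal heat capacity C = Q / ΔT = 6.72×10^8 J/(m²·K).
Depth D = C / (ρ c_p) = 6.72×10^8 / (1026 × 4122) = 159 m.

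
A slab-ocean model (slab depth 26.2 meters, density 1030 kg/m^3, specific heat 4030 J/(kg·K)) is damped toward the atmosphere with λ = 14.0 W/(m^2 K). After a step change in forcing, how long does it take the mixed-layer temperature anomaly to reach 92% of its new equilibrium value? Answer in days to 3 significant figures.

Areal heat capacity C = ρ c_p D = 1030 × 4030 × 26.2 = 1.09×10^8 J m⁻² K⁻¹.
τ = C / λ = 1.09×10^8 / 14.0 = 7.77×10^6 s.
Fraction reached: 1 − e^(−t/τ) = 0.92 ⇒ t = −τ ln(1 − 0.92) = τ × 2.53.
t = 1.96×10^7 s = 227 days.

227 days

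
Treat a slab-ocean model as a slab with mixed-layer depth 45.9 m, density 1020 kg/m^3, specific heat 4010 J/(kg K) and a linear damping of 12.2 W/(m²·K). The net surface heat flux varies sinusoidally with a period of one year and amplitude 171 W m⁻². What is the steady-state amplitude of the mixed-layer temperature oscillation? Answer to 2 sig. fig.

4.3 K

Areal heat capacity C = ρ c_p D = 1020 × 4010 × 45.9 = 1.88×10^8 J/(m^2 K).
Angular frequency ω = 2π / T = 2π / 3.15×10^7 s = 1.99×10^-7 s⁻¹.
√((Cω)² + λ²) = √((37.4)² + 12.2²) = 39.3 W/(m²·K).
Amplitude A = F₀ / √((Cω)²+λ²) = 171 / 39.3 = 4.35 K.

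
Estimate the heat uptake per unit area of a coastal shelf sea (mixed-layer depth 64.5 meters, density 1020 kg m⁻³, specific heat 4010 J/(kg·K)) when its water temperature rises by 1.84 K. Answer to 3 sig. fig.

Areal heat capacity C = ρ c_p D = 1020 × 4010 × 64.5 = 2.64×10^8 J/(m^2 K).
ΔQ = C ΔT = 2.64×10^8 × 1.84 = 4.85×10^8 J/m².

4.85×10^8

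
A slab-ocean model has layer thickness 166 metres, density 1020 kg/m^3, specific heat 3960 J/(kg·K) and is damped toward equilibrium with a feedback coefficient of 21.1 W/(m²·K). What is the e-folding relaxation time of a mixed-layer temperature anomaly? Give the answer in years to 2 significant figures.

1.0 years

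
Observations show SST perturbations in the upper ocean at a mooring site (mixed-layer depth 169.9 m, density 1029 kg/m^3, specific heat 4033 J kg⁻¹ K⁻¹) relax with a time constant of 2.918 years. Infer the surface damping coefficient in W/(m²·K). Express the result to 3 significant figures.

Areal heat capacity C = ρ c_p D = 1029 × 4033 × 169.9 = 7.05×10^8 J/(m²·K).
τ = 2.918 years = 9.21×10^7 s.
λ = C / τ = 7.05×10^8 / 9.21×10^7 = 7.66 W/(m²·K).

7.66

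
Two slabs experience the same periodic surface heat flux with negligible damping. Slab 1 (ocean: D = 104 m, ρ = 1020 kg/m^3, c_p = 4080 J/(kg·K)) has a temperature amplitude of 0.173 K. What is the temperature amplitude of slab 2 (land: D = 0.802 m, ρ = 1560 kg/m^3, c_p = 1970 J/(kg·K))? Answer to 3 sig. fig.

C_ocean = 4.33×10^8 J/(m²·K); C_land = 2.46×10^6 J/(m²·K).
A ∝ 1/C ⇒ A_land = A_ocean × C_ocean/C_land = 0.173 × 176 = 30.4 K.

30.4 K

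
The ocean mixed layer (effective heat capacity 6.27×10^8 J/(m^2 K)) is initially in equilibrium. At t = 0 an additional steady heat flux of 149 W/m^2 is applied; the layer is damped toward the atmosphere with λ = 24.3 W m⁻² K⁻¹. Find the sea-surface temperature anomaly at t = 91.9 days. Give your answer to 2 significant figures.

Areal heat capacity C = 6.27×10^8 J/(m^2 K) (given).
τ = C / λ = 6.27×10^8 / 24.3 = 2.58×10^7 s.
Equilibrium anomaly ΔT_eq = F / λ = 149 / 24.3 = 6.13 K.
t = 91.9 days = 7.94×10^6 s, so t/τ = 0.308.
ΔT(t) = ΔT_eq (1 − e^(−t/τ)) = 6.13 × (1 − e^−0.308) = 1.62 K.

1.6 K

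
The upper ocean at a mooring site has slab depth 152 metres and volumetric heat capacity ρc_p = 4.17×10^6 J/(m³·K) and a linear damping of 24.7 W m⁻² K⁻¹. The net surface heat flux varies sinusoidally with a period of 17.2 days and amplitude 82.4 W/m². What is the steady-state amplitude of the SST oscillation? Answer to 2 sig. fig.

0.031 K

Areal heat capacity C = ρc_p × D = 4.17×10^6 × 152 = 6.34×10^8 J/(m²·K).
Angular frequency ω = 2π / T = 2π / 1.49×10^6 s = 4.23×10^-6 s⁻¹.
√((Cω)² + λ²) = √((2680)² + 24.7²) = 2680 W/(m²·K).
Amplitude A = F₀ / √((Cω)²+λ²) = 82.4 / 2680 = 0.0307 K.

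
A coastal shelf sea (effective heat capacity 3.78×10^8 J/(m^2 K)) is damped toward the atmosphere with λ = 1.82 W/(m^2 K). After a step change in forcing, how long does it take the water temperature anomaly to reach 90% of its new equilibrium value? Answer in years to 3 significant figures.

15.2 years

Areal heat capacity C = 3.78×10^8 J/(m^2 K) (given).
τ = C / λ = 3.78×10^8 / 1.82 = 2.08×10^8 s.
Fraction reached: 1 − e^(−t/τ) = 0.90 ⇒ t = −τ ln(1 − 0.90) = τ × 2.30.
t = 4.78×10^8 s = 15.2 years.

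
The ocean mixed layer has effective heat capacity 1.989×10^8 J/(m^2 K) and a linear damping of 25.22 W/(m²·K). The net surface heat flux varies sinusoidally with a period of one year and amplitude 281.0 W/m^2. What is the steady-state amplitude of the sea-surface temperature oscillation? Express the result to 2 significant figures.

Areal heat capacity C = 1.989×10^8 J/(m^2 K) (given).
Angular frequency ω = 2π / T = 2π / 3.15×10^7 s = 1.99×10^-7 s⁻¹.
√((Cω)² + λ²) = √((39.6)² + 25.22²) = 47.0 W/(m²·K).
Amplitude A = F₀ / √((Cω)²+λ²) = 281.0 / 47.0 = 5.98 K.

6.0 K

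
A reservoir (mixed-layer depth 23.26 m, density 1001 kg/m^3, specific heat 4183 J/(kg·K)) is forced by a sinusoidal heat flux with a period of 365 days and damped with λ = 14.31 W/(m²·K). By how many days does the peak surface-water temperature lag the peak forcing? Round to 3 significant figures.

54.3 days

Areal heat capacity C = ρ c_p D = 1001 × 4183 × 23.26 = 9.74×10^7 J/(m^2 K).
ω = 2π / 3.15×10^7 s = 1.99×10^-7 s⁻¹.
Phase lag φ = arctan(Cω/λ) = arctan(19.4/14.31) = 0.935 rad.
Time lag = φ / ω = 0.935 / 1.99×10^-7 = 4.69×10^6 s = 54.3 days.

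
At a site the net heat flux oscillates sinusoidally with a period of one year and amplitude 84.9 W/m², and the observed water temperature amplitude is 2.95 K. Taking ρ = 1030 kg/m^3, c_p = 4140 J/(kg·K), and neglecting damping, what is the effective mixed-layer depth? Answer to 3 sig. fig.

33.9 m

ω = 2π / 3.15×10^7 s = 1.99×10^-7 s⁻¹.
Required C = F₀ / (A ω) = 84.9 / (2.95 × 1.99×10^-7) = 1.44×10^8 J/(m²·K).
D = C / (ρ c_p) = 1.44×10^8 / (1030 × 4140) = 33.9 m.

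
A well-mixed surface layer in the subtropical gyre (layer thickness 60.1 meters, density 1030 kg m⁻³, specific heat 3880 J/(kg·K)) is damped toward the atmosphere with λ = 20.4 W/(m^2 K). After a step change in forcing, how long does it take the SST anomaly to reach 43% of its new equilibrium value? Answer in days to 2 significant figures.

77 days

Areal heat capacity C = ρ c_p D = 1030 × 3880 × 60.1 = 2.40×10^8 J m⁻² K⁻¹.
τ = C / λ = 2.40×10^8 / 20.4 = 1.18×10^7 s.
Fraction reached: 1 − e^(−t/τ) = 0.43 ⇒ t = −τ ln(1 − 0.43) = τ × 0.562.
t = 6.62×10^6 s = 76.6 days.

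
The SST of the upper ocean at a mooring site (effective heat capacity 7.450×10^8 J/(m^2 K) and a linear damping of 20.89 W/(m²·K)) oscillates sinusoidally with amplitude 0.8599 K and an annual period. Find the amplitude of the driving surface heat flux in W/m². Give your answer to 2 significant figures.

130

Areal heat capacity C = 7.450×10^8 J/(m^2 K) (given).
ω = 2π / 3.15×10^7 s = 1.99×10^-7 s⁻¹.
√((Cω)² + λ²) = √((148)² + 20.89²) = 150 W/(m²·K).
F₀ = A × √((Cω)²+λ²) = 0.8599 × 150 = 129 W/m².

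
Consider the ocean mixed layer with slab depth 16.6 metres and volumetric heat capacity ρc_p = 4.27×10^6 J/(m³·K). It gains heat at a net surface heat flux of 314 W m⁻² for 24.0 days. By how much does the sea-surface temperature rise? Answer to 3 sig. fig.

9.19 K

Areal heat capacity C = ρc_p × D = 4.27×10^6 × 16.6 = 7.09×10^7 J/(m^2 K).
Net heat input Q = F Δt = 314 × (24.0 days × 86400 s/day) = 6.51×10^8 J/m².
ΔT = Q / C = 6.51×10^8 / 7.09×10^7 = 9.19 K.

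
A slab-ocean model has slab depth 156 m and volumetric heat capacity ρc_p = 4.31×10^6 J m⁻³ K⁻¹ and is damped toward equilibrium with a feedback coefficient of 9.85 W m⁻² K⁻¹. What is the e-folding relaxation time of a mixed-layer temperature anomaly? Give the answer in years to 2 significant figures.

2.2 years

Areal heat capacity C = ρc_p × D = 4.31×10^6 × 156 = 6.72×10^8 J m⁻² K⁻¹.
Relaxation time τ = C / λ = 6.72×10^8 / 9.85 = 6.83×10^7 s.
In years: 6.83×10^7 s / (3.156×10^7 s/year) = 2.16 years.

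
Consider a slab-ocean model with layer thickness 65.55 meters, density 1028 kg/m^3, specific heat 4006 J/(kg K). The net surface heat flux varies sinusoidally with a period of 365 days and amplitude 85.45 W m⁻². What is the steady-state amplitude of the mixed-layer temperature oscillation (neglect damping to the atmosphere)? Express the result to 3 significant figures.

Areal heat capacity C = ρ c_p D = 1028 × 4006 × 65.55 = 2.70×10^8 J/(m^2 K).
Angular frequency ω = 2π / T = 2π / 3.15×10^7 s = 1.99×10^-7 s⁻¹.
Cω = 2.70×10^8 × 1.99×10^-7 = 53.8 W/(m²·K).
Amplitude A = F₀ / (Cω) = 85.45 / 53.8 = 1.59 K.

1.59 K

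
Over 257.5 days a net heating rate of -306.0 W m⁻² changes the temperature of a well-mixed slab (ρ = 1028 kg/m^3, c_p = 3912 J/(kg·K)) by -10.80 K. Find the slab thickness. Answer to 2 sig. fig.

Heat input Q = F Δt = -306.0 × 2.22×10^7 s = -6.81×10^9 J/m².
Required areal heat capacity C = Q / ΔT = 6.30×10^8 J/(m²·K).
Depth D = C / (ρ c_p) = 6.30×10^8 / (1028 × 3912) = 157 m.

160 m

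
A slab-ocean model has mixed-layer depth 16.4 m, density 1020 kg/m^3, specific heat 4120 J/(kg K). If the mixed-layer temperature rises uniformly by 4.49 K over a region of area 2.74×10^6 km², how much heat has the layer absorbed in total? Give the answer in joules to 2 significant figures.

8.5×10^20 J

Areal heat capacity C = ρ c_p D = 1020 × 4120 × 16.4 = 6.89×10^7 J/(m²·K).
Heat per unit area: q = C ΔT = 6.89×10^7 × 4.49 = 3.09×10^8 J/m².
Total heat: Q = q × A = 3.09×10^8 × (2.74×10^6 × 10⁶ m²) = 8.48×10^20 J.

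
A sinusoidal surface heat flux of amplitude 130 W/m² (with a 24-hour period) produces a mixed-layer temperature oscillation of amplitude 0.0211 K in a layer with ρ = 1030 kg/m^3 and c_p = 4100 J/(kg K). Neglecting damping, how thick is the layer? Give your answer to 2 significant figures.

ω = 2π / 86400 s = 7.27×10^-5 s⁻¹.
Required C = F₀ / (A ω) = 130 / (0.0211 × 7.27×10^-5) = 8.47×10^7 J/(m²·K).
D = C / (ρ c_p) = 8.47×10^7 / (1030 × 4100) = 20.1 m.

20 m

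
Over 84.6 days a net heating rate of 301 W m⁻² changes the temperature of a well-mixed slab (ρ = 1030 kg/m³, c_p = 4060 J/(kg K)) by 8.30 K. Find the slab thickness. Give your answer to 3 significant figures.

63.4 m

Heat input Q = F Δt = 301 × 7.31×10^6 s = 2.20×10^9 J/m².
Required areal heat capacity C = Q / ΔT = 2.65×10^8 J/(m²·K).
Depth D = C / (ρ c_p) = 2.65×10^8 / (1030 × 4060) = 63.4 m.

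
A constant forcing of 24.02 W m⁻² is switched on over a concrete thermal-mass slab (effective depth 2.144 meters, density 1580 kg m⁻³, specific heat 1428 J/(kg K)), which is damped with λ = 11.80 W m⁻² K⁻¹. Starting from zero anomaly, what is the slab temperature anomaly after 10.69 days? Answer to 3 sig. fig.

Areal heat capacity C = ρ c_p D = 1580 × 1428 × 2.144 = 4.84×10^6 J/(m^2 K).
τ = C / λ = 4.84×10^6 / 11.80 = 4.10×10^5 s.
Equilibrium anomaly ΔT_eq = F / λ = 24.02 / 11.80 = 2.04 K.
t = 10.69 days = 9.24×10^5 s, so t/τ = 2.25.
ΔT(t) = ΔT_eq (1 − e^(−t/τ)) = 2.04 × (1 − e^−2.25) = 1.82 K.

1.82 K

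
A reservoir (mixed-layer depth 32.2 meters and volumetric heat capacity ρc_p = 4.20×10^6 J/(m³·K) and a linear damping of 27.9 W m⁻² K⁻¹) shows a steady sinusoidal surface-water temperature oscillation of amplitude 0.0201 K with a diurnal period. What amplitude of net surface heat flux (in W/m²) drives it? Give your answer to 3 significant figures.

198

Areal heat capacity C = ρc_p × D = 4.20×10^6 × 32.2 = 1.35×10^8 J m⁻² K⁻¹.
ω = 2π / 86400 s = 7.27×10^-5 s⁻¹.
√((Cω)² + λ²) = √((9830)² + 27.9²) = 9830 W/(m²·K).
F₀ = A × √((Cω)²+λ²) = 0.0201 × 9830 = 198 W/m².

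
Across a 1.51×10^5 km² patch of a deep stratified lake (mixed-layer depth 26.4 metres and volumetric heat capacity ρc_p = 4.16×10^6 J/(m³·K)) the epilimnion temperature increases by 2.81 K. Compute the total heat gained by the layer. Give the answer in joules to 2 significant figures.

4.7×10^19 J

Areal heat capacity C = ρc_p × D = 4.16×10^6 × 26.4 = 1.10×10^8 J/(m^2 K).
Heat per unit area: q = C ΔT = 1.10×10^8 × 2.81 = 3.09×10^8 J/m².
Total heat: Q = q × A = 3.09×10^8 × (1.51×10^5 × 10⁶ m²) = 4.66×10^19 J.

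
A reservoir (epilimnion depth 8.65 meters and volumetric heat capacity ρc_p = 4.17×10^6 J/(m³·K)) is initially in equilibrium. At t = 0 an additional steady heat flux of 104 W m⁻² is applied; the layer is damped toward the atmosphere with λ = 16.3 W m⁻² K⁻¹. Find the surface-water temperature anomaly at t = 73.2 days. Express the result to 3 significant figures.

Areal heat capacity C = ρc_p × D = 4.17×10^6 × 8.65 = 3.61×10^7 J/(m²·K).
τ = C / λ = 3.61×10^7 / 16.3 = 2.21×10^6 s.
Equilibrium anomaly ΔT_eq = F / λ = 104 / 16.3 = 6.38 K.
t = 73.2 days = 6.32×10^6 s, so t/τ = 2.86.
ΔT(t) = ΔT_eq (1 − e^(−t/τ)) = 6.38 × (1 − e^−2.86) = 6.01 K.

6.01 K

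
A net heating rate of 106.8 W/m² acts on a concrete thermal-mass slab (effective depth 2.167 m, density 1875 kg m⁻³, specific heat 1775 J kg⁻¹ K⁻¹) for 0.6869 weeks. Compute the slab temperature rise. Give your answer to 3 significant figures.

6.15 K

Areal heat capacity C = ρ c_p D = 1875 × 1775 × 2.167 = 7.21×10^6 J/(m^2 K).
Net heat input Q = F Δt = 106.8 × (0.6869 weeks × 6.048×10^5 s/week) = 4.44×10^7 J/m².
ΔT = Q / C = 4.44×10^7 / 7.21×10^6 = 6.15 K.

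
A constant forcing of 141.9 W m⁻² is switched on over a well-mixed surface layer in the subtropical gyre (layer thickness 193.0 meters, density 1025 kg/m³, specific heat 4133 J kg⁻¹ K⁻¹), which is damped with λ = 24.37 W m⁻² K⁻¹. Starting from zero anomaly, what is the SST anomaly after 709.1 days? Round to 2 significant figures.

4.9 K

Areal heat capacity C = ρ c_p D = 1025 × 4133 × 193.0 = 8.18×10^8 J m⁻² K⁻¹.
τ = C / λ = 8.18×10^8 / 24.37 = 3.35×10^7 s.
Equilibrium anomaly ΔT_eq = F / λ = 141.9 / 24.37 = 5.82 K.
t = 709.1 days = 6.13×10^7 s, so t/τ = 1.83.
ΔT(t) = ΔT_eq (1 − e^(−t/τ)) = 5.82 × (1 − e^−1.83) = 4.89 K.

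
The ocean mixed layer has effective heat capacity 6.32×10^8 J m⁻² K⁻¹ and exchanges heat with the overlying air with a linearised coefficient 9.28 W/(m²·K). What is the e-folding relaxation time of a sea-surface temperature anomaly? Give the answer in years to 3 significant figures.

Areal heat capacity C = 6.32×10^8 J m⁻² K⁻¹ (given).
Relaxation time τ = C / λ = 6.32×10^8 / 9.28 = 6.81×10^7 s.
In years: 6.81×10^7 s / (3.156×10^7 s/year) = 2.16 years.

2.16 years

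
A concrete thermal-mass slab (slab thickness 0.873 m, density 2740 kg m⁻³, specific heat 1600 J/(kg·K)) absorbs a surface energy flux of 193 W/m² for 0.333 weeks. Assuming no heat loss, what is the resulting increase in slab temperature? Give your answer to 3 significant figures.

10.2 K

Areal heat capacity C = ρ c_p D = 2740 × 1600 × 0.873 = 3.83×10^6 J/(m²·K).
Net heat input Q = F Δt = 193 × (0.333 weeks × 6.048×10^5 s/week) = 3.89×10^7 J/m².
ΔT = Q / C = 3.89×10^7 / 3.83×10^6 = 10.2 K.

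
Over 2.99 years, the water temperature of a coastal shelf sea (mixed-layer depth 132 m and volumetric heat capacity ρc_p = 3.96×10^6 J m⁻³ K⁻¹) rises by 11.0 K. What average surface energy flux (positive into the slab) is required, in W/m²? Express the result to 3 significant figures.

60.9

Areal heat capacity C = ρc_p × D = 3.96×10^6 × 132 = 5.23×10^8 J/(m²·K).
Required heat per unit area: Q = C ΔT = 5.23×10^8 × 11.0 = 5.75×10^9 J/m².
Flux F = Q / Δt = 5.75×10^9 / 9.44×10^7 s = 60.9 W/m².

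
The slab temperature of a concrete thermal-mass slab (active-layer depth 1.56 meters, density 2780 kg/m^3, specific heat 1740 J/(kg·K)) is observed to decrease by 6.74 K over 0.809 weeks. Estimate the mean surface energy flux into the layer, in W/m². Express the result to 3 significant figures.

-104

Areal heat capacity C = ρ c_p D = 2780 × 1740 × 1.56 = 7.55×10^6 J m⁻² K⁻¹.
Required heat per unit area: Q = C ΔT = 7.55×10^6 × -6.74 = -5.09×10^7 J/m².
Flux F = Q / Δt = -5.09×10^7 / 4.89×10^5 s = -104 W/m².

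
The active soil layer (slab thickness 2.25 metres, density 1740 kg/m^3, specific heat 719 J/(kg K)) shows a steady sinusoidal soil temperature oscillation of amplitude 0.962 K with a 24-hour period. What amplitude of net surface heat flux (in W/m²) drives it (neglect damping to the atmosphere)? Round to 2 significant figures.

200

Areal heat capacity C = ρ c_p D = 1740 × 719 × 2.25 = 2.81×10^6 J m⁻² K⁻¹.
ω = 2π / 86400 s = 7.27×10^-5 s⁻¹.
Cω = 2.81×10^6 × 7.27×10^-5 = 205 W/(m²·K).
F₀ = A × Cω = 0.962 × 205 = 197 W/m².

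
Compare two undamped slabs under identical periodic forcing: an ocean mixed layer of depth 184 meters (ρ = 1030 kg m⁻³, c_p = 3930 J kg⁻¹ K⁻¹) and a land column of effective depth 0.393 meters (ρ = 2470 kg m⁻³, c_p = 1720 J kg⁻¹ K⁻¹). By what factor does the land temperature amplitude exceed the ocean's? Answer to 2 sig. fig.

450

C_ocean = 1030 × 3930 × 184 = 7.45×10^8 J/(m²·K).
C_land = 2470 × 1720 × 0.393 = 1.67×10^6 J/(m²·K).
Undamped amplitude ∝ 1/C, so A_land/A_ocean = C_ocean/C_land = 446.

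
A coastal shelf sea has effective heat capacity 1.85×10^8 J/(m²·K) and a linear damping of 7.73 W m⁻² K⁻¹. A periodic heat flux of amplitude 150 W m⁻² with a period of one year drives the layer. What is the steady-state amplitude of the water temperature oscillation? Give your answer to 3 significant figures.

Areal heat capacity C = 1.85×10^8 J/(m²·K) (given).
Angular frequency ω = 2π / T = 2π / 3.15×10^7 s = 1.99×10^-7 s⁻¹.
√((Cω)² + λ²) = √((36.9)² + 7.73²) = 37.7 W/(m²·K).
Amplitude A = F₀ / √((Cω)²+λ²) = 150 / 37.7 = 3.98 K.

3.98 K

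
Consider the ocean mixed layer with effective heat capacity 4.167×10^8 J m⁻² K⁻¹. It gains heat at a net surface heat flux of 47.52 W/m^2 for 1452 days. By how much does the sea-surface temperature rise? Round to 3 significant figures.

14.3 K

Areal heat capacity C = 4.167×10^8 J m⁻² K⁻¹ (given).
Net heat input Q = F Δt = 47.52 × (1452 days × 86400 s/day) = 5.96×10^9 J/m².
ΔT = Q / C = 5.96×10^9 / 4.17×10^8 = 14.3 K.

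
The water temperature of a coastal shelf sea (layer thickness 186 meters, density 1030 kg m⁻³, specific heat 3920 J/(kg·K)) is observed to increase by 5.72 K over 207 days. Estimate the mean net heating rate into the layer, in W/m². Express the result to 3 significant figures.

240

Areal heat capacity C = ρ c_p D = 1030 × 3920 × 186 = 7.51×10^8 J/(m²·K).
Required heat per unit area: Q = C ΔT = 7.51×10^8 × 5.72 = 4.30×10^9 J/m².
Flux F = Q / Δt = 4.30×10^9 / 1.79×10^7 s = 240 W/m².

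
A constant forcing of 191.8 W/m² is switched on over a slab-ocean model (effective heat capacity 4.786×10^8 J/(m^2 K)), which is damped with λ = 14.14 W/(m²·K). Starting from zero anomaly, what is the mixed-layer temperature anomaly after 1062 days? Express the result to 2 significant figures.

Areal heat capacity C = 4.786×10^8 J/(m^2 K) (given).
τ = C / λ = 4.79×10^8 / 14.14 = 3.38×10^7 s.
Equilibrium anomaly ΔT_eq = F / λ = 191.8 / 14.14 = 13.6 K.
t = 1062 days = 9.18×10^7 s, so t/τ = 2.71.
ΔT(t) = ΔT_eq (1 − e^(−t/τ)) = 13.6 × (1 − e^−2.71) = 12.7 K.

13 K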